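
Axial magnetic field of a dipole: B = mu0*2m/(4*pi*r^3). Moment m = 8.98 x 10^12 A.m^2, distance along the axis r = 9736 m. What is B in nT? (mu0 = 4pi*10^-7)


m = 8.98 x 10^12 = 8980000000000 A.m^2
2m = 17960000000000 A.m^2
r^3 = 9736^3 = 922872480256
B = (4pi*10^-7) * 17960000000000 / (4*pi * 922872480256) * 1e9
= 22569201.623389 / 11597157616689.76 * 1e9
= 1946.0977 nT

1946.0977


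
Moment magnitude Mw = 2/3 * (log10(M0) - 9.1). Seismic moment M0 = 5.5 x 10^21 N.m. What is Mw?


log10(M0) = log10(5.5 x 10^21) = 21.7404
Mw = 2/3 * (21.7404 - 9.1)
= 2/3 * 12.6404
= 8.43

8.43


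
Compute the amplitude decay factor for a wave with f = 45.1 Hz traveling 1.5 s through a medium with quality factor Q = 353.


pi*f*t/Q = pi*45.1*1.5/353 = 0.602064
A/A0 = exp(-0.602064) = 0.54768

0.54768


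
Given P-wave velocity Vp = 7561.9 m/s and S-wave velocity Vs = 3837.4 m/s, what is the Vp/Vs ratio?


Vp/Vs = 7561.9 / 3837.4
= 1.9706

1.9706


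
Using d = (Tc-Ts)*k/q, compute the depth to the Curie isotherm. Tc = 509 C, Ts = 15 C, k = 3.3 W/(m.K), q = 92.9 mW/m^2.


T_Curie - T_surf = 509 - 15 = 494 C
Convert q to W/m^2: 92.9 mW/m^2 = 0.0929 W/m^2
d = 494 * 3.3 / 0.0929 = 17547.9 m

17547.9


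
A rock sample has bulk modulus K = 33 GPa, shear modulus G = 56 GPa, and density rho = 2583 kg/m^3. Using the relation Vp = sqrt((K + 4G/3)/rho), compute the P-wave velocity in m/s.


First compute the effective modulus:
K + 4G/3 = 33e9 + 4*56e9/3 = 107666666666.67 Pa
Then divide by density:
107666666666.67 / 2583 = 41682797.7804 Pa/(kg/m^3)
Take the square root:
Vp = sqrt(41682797.7804) = 6456.22 m/s

6456.22


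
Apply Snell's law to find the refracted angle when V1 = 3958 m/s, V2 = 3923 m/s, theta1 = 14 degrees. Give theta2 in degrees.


sin(theta1) = sin(14 deg) = 0.241922
sin(theta2) = V2/V1 * sin(theta1) = 3923/3958 * 0.241922 = 0.239783
theta2 = arcsin(0.239783) = 13.8737 degrees

13.8737


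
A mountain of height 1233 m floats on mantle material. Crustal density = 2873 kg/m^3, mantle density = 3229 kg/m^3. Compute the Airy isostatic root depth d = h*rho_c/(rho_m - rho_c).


rho_m - rho_c = 3229 - 2873 = 356
d = 1233 * 2873 / 356
= 3542409 / 356
= 9950.59 m

9950.59


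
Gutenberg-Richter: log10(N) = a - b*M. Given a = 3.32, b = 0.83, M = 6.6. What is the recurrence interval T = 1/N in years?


log10(N) = 3.32 - 0.83*6.6 = -2.158
N = 10^-2.158 = 0.00695
T = 1/N = 1/0.00695 = 143.8799 years

143.8799


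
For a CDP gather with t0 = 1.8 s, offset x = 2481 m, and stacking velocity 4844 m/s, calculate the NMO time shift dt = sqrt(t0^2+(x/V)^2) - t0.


x/Vnmo = 2481/4844 = 0.51218
(x/Vnmo)^2 = 0.262328
t0^2 = 3.24
sqrt(3.24 + 0.262328) = 1.871451
dt = 1.871451 - 1.8 = 0.071451

0.071451


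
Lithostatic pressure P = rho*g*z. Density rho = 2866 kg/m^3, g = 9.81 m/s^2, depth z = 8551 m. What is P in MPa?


P = rho * g * z / 1e6
= 2866 * 9.81 * 8551 / 1e6
= 240415298.46 / 1e6
= 240.4153 MPa

240.4153


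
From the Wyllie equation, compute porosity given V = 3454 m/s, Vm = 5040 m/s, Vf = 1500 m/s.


1/V - 1/Vm = 1/3454 - 1/5040 = 9.111e-05
1/Vf - 1/Vm = 1/1500 - 1/5040 = 0.00046825
phi = 9.111e-05 / 0.00046825 = 0.1946

0.1946


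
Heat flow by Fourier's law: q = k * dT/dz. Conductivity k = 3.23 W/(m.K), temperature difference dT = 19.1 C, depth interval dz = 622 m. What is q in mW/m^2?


q = k * dT / dz * 1000
= 3.23 * 19.1 / 622 * 1000
= 0.099185 * 1000
= 99.1849 mW/m^2

99.1849


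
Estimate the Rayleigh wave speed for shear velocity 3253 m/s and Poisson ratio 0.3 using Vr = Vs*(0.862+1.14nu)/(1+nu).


Numerator factor = 0.862 + 1.14*0.3 = 1.204
Denominator = 1 + 0.3 = 1.3
Vr = 3253 * 1.204 / 1.3 = 3012.78 m/s

3012.78


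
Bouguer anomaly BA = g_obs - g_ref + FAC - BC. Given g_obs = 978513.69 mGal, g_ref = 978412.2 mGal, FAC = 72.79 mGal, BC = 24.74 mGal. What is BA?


BA = g_obs - g_ref + FAC - BC
= 978513.69 - 978412.2 + 72.79 - 24.74
= 149.54 mGal

149.54


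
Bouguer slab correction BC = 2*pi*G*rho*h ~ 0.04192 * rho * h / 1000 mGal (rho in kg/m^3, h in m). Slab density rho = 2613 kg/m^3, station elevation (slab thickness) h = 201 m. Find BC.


BC = 0.04192 * rho * h / 1000
= 0.04192 * 2613 * 201 / 1000
= 22.0169 mGal

22.0169


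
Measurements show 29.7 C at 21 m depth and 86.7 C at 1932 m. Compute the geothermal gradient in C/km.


dT = 86.7 - 29.7 = 57.0 C
dz = 1932 - 21 = 1911 m
gradient = dT/dz * 1000 = 57.0/1911 * 1000 = 29.8273 C/km

29.8273


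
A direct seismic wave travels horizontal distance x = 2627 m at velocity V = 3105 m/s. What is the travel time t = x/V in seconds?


t = x / V
= 2627 / 3105
= 0.8461 s

0.8461


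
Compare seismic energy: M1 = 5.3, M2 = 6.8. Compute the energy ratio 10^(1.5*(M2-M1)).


M2 - M1 = 6.8 - 5.3 = 1.5
1.5 * 1.5 = 2.25
ratio = 10^2.25 = 177.83

177.83


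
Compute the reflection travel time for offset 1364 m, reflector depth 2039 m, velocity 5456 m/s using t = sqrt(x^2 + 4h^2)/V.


x^2 + 4h^2 = 1364^2 + 4*2039^2 = 1860496 + 16630084 = 18490580
sqrt(18490580) = 4300.0674
t = 4300.0674 / 5456 = 0.7881 s

0.7881


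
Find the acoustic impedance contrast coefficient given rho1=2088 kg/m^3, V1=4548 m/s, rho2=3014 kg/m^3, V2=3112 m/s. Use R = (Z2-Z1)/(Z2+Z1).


Z1 = 2088 * 4548 = 9496224
Z2 = 3014 * 3112 = 9379568
R = (9379568 - 9496224) / (9379568 + 9496224) = -116656 / 18875792 = -0.0062

-0.0062


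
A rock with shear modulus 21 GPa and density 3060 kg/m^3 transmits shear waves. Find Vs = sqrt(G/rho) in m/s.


Convert G to Pa: G = 21e9 Pa
Compute G/rho = 21e9 / 3060 = 6862745.098
Vs = sqrt(6862745.098) = 2619.68 m/s

2619.68


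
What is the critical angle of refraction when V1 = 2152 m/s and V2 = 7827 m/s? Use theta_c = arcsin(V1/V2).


V1/V2 = 2152/7827 = 0.274946
theta_c = arcsin(0.274946) = 15.9588 degrees

15.9588


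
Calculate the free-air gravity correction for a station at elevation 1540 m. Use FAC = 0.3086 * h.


FAC = 0.3086 * h
= 0.3086 * 1540
= 475.244 mGal

475.244


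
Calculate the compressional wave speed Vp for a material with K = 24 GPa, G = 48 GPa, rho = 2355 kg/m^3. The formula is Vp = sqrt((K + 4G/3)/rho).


First compute the effective modulus:
K + 4G/3 = 24e9 + 4*48e9/3 = 88000000000.0 Pa
Then divide by density:
88000000000.0 / 2355 = 37367303.6093 Pa/(kg/m^3)
Take the square root:
Vp = sqrt(37367303.6093) = 6112.88 m/s

6112.88


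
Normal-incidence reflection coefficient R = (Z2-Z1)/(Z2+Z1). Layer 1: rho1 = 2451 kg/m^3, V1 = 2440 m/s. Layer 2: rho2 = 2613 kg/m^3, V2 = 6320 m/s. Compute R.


Z1 = 2451 * 2440 = 5980440
Z2 = 2613 * 6320 = 16514160
R = (16514160 - 5980440) / (16514160 + 5980440) = 10533720 / 22494600 = 0.4683

0.4683


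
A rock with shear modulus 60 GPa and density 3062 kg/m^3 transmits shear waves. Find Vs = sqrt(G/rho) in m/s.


Convert G to Pa: G = 60e9 Pa
Compute G/rho = 60e9 / 3062 = 19595035.9242
Vs = sqrt(19595035.9242) = 4426.63 m/s

4426.63


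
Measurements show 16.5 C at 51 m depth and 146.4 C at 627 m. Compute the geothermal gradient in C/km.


dT = 146.4 - 16.5 = 129.9 C
dz = 627 - 51 = 576 m
gradient = dT/dz * 1000 = 129.9/576 * 1000 = 225.5208 C/km

225.5208


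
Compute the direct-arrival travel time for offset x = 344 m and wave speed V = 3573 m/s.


t = x / V
= 344 / 3573
= 0.0963 s

0.0963


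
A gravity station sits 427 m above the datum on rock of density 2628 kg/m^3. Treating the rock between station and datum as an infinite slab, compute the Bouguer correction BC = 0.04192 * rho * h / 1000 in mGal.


BC = 0.04192 * rho * h / 1000
= 0.04192 * 2628 * 427 / 1000
= 47.0408 mGal

47.0408


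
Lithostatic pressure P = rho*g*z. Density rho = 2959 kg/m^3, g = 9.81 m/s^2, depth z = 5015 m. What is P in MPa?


P = rho * g * z / 1e6
= 2959 * 9.81 * 5015 / 1e6
= 145574366.85 / 1e6
= 145.5744 MPa

145.5744


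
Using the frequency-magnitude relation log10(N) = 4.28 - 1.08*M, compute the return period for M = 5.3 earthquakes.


log10(N) = 4.28 - 1.08*5.3 = -1.444
N = 10^-1.444 = 0.035975
T = 1/N = 1/0.035975 = 27.7971 years

27.7971


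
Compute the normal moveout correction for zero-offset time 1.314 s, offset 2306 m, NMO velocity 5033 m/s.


x/Vnmo = 2306/5033 = 0.458176
(x/Vnmo)^2 = 0.209925
t0^2 = 1.726596
sqrt(1.726596 + 0.209925) = 1.391589
dt = 1.391589 - 1.314 = 0.077589

0.077589


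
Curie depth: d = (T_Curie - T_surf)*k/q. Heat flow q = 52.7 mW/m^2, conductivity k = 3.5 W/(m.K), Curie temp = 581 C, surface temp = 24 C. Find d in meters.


T_Curie - T_surf = 581 - 24 = 557 C
Convert q to W/m^2: 52.7 mW/m^2 = 0.0527 W/m^2
d = 557 * 3.5 / 0.0527 = 36992.41 m

36992.41


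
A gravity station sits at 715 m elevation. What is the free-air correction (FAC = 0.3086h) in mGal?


FAC = 0.3086 * h
= 0.3086 * 715
= 220.649 mGal

220.649


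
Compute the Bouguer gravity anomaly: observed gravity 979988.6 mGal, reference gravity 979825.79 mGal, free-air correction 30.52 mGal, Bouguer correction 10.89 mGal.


BA = g_obs - g_ref + FAC - BC
= 979988.6 - 979825.79 + 30.52 - 10.89
= 182.44 mGal

182.44


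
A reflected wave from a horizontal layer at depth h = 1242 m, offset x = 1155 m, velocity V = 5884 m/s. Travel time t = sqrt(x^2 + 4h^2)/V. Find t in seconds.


x^2 + 4h^2 = 1155^2 + 4*1242^2 = 1334025 + 6170256 = 7504281
sqrt(7504281) = 2739.3943
t = 2739.3943 / 5884 = 0.4656 s

0.4656


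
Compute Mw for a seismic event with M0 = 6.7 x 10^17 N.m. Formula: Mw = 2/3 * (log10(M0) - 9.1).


log10(M0) = log10(6.7 x 10^17) = 17.8261
Mw = 2/3 * (17.8261 - 9.1)
= 2/3 * 8.7261
= 5.82

5.82


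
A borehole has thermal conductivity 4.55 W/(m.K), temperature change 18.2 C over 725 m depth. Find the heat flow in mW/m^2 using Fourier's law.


q = k * dT / dz * 1000
= 4.55 * 18.2 / 725 * 1000
= 0.114221 * 1000
= 114.2207 mW/m^2

114.2207


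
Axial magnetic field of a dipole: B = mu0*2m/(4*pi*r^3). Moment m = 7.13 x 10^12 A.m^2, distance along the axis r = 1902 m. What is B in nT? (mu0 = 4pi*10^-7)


m = 7.13 x 10^12 = 7130000000000 A.m^2
2m = 14260000000000 A.m^2
r^3 = 1902^3 = 6880682808
B = (4pi*10^-7) * 14260000000000 / (4*pi * 6880682808) * 1e9
= 17919644.496076 / 86465210245.18 * 1e9
= 207246.8736 nT

207246.8736


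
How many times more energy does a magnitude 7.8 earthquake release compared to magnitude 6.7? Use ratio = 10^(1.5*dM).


M2 - M1 = 7.8 - 6.7 = 1.1
1.5 * 1.1 = 1.65
ratio = 10^1.65 = 44.67

44.67


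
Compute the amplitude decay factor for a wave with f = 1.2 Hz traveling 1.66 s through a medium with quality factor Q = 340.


pi*f*t/Q = pi*1.2*1.66/340 = 0.018406
A/A0 = exp(-0.018406) = 0.981762

0.981762


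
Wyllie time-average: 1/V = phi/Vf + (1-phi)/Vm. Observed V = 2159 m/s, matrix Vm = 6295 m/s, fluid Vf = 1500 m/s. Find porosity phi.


1/V - 1/Vm = 1/2159 - 1/6295 = 0.00030432
1/Vf - 1/Vm = 1/1500 - 1/6295 = 0.00050781
phi = 0.00030432 / 0.00050781 = 0.5993

0.5993


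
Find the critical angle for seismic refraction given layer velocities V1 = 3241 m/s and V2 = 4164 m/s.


V1/V2 = 3241/4164 = 0.778338
theta_c = arcsin(0.778338) = 51.1087 degrees

51.1087


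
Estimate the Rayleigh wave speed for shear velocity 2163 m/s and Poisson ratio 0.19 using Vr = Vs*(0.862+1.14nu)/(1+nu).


Numerator factor = 0.862 + 1.14*0.19 = 1.0786
Denominator = 1 + 0.19 = 1.19
Vr = 2163 * 1.0786 / 1.19 = 1960.51 m/s

1960.51


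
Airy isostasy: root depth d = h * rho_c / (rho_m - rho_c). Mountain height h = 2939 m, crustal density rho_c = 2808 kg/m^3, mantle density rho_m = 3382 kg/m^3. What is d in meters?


rho_m - rho_c = 3382 - 2808 = 574
d = 2939 * 2808 / 574
= 8252712 / 574
= 14377.55 m

14377.55


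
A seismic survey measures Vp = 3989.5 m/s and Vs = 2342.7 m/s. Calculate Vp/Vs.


Vp/Vs = 3989.5 / 2342.7
= 1.7029

1.7029


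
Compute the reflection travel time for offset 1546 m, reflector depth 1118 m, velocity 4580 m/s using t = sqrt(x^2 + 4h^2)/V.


x^2 + 4h^2 = 1546^2 + 4*1118^2 = 2390116 + 4999696 = 7389812
sqrt(7389812) = 2718.4209
t = 2718.4209 / 4580 = 0.5935 s

0.5935


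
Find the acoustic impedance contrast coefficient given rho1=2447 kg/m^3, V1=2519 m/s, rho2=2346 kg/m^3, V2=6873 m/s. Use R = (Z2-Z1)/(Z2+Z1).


Z1 = 2447 * 2519 = 6163993
Z2 = 2346 * 6873 = 16124058
R = (16124058 - 6163993) / (16124058 + 6163993) = 9960065 / 22288051 = 0.4469

0.4469


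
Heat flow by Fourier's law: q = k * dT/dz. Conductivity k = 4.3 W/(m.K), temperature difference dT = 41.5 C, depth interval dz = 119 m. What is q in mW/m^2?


q = k * dT / dz * 1000
= 4.3 * 41.5 / 119 * 1000
= 1.49958 * 1000
= 1499.5798 mW/m^2

1499.5798


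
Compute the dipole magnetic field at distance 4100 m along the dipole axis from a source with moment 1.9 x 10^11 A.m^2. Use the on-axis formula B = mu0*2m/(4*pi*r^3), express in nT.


m = 1.9 x 10^11 = 190000000000 A.m^2
2m = 380000000000 A.m^2
r^3 = 4100^3 = 68921000000
B = (4pi*10^-7) * 380000000000 / (4*pi * 68921000000) * 1e9
= 477522.083346 / 866086829112.25 * 1e9
= 551.3559 nT

551.3559


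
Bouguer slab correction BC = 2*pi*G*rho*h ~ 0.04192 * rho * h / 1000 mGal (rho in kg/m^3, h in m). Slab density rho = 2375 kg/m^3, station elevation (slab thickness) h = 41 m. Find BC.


BC = 0.04192 * rho * h / 1000
= 0.04192 * 2375 * 41 / 1000
= 4.082 mGal

4.082


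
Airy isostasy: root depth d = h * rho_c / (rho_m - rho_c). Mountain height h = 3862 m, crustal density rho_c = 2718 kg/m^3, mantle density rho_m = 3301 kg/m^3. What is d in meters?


rho_m - rho_c = 3301 - 2718 = 583
d = 3862 * 2718 / 583
= 10496916 / 583
= 18005.0 m

18005.0


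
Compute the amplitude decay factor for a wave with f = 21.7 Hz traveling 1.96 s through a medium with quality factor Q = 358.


pi*f*t/Q = pi*21.7*1.96/358 = 0.373235
A/A0 = exp(-0.373235) = 0.688503

0.688503


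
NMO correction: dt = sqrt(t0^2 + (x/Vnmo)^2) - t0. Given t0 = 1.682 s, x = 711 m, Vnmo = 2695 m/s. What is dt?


x/Vnmo = 711/2695 = 0.263822
(x/Vnmo)^2 = 0.069602
t0^2 = 2.829124
sqrt(2.829124 + 0.069602) = 1.702565
dt = 1.702565 - 1.682 = 0.020565

0.020565


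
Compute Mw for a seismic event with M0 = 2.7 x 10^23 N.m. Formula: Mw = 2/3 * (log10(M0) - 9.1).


log10(M0) = log10(2.7 x 10^23) = 23.4314
Mw = 2/3 * (23.4314 - 9.1)
= 2/3 * 14.3314
= 9.55

9.55


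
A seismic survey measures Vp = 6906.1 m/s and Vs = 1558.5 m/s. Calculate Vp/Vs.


Vp/Vs = 6906.1 / 1558.5
= 4.4312

4.4312


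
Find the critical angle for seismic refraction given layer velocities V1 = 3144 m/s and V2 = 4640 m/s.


V1/V2 = 3144/4640 = 0.677586
theta_c = arcsin(0.677586) = 42.6553 degrees

42.6553


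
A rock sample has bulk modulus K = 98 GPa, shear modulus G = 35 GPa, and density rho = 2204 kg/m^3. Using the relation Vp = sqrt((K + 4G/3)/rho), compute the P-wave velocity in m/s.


First compute the effective modulus:
K + 4G/3 = 98e9 + 4*35e9/3 = 144666666666.67 Pa
Then divide by density:
144666666666.67 / 2204 = 65638233.5148 Pa/(kg/m^3)
Take the square root:
Vp = sqrt(65638233.5148) = 8101.74 m/s

8101.74


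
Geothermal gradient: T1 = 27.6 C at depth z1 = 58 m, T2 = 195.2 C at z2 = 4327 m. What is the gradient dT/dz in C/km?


dT = 195.2 - 27.6 = 167.6 C
dz = 4327 - 58 = 4269 m
gradient = dT/dz * 1000 = 167.6/4269 * 1000 = 39.2598 C/km

39.2598


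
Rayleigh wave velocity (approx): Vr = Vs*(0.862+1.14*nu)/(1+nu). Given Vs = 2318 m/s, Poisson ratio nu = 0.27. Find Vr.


Numerator factor = 0.862 + 1.14*0.27 = 1.1698
Denominator = 1 + 0.27 = 1.27
Vr = 2318 * 1.1698 / 1.27 = 2135.12 m/s

2135.12


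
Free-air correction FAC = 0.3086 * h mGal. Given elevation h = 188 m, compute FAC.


FAC = 0.3086 * h
= 0.3086 * 188
= 58.0168 mGal

58.0168


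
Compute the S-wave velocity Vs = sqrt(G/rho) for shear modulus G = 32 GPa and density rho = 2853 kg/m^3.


Convert G to Pa: G = 32e9 Pa
Compute G/rho = 32e9 / 2853 = 11216263.5822
Vs = sqrt(11216263.5822) = 3349.07 m/s

3349.07


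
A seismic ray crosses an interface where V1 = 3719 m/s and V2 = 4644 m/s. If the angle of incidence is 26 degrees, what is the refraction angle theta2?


sin(theta1) = sin(26 deg) = 0.438371
sin(theta2) = V2/V1 * sin(theta1) = 4644/3719 * 0.438371 = 0.547404
theta2 = arcsin(0.547404) = 33.1891 degrees

33.1891


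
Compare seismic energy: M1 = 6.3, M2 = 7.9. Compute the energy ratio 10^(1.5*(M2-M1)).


M2 - M1 = 7.9 - 6.3 = 1.6
1.5 * 1.6 = 2.4
ratio = 10^2.4 = 251.19

251.19


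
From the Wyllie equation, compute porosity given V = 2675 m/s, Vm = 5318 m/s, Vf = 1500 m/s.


1/V - 1/Vm = 1/2675 - 1/5318 = 0.00018579
1/Vf - 1/Vm = 1/1500 - 1/5318 = 0.00047863
phi = 0.00018579 / 0.00047863 = 0.3882

0.3882


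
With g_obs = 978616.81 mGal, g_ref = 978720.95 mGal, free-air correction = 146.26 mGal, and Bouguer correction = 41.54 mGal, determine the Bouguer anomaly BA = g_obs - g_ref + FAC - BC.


BA = g_obs - g_ref + FAC - BC
= 978616.81 - 978720.95 + 146.26 - 41.54
= 0.58 mGal

0.58


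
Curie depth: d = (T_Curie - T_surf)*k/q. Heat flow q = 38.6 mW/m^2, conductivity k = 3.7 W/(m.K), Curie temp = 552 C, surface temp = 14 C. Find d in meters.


T_Curie - T_surf = 552 - 14 = 538 C
Convert q to W/m^2: 38.6 mW/m^2 = 0.0386 W/m^2
d = 538 * 3.7 / 0.0386 = 51569.95 m

51569.95


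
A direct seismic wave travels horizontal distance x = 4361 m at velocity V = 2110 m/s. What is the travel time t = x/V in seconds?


t = x / V
= 4361 / 2110
= 2.0668 s

2.0668


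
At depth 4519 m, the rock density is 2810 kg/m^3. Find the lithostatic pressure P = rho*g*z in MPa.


P = rho * g * z / 1e6
= 2810 * 9.81 * 4519 / 1e6
= 124571205.9 / 1e6
= 124.5712 MPa

124.5712


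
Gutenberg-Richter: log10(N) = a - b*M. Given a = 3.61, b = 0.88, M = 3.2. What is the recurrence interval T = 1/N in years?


log10(N) = 3.61 - 0.88*3.2 = 0.794
N = 10^0.794 = 6.223003
T = 1/N = 1/6.223003 = 0.1607 years

0.1607


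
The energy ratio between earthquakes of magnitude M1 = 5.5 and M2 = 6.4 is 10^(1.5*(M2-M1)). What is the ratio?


M2 - M1 = 6.4 - 5.5 = 0.9
1.5 * 0.9 = 1.35
ratio = 10^1.35 = 22.39

22.39


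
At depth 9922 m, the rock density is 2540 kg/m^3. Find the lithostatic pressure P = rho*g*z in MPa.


P = rho * g * z / 1e6
= 2540 * 9.81 * 9922 / 1e6
= 247230442.8 / 1e6
= 247.2304 MPa

247.2304


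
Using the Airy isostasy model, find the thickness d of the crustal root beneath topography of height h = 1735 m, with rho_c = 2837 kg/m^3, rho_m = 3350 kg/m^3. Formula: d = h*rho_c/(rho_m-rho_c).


rho_m - rho_c = 3350 - 2837 = 513
d = 1735 * 2837 / 513
= 4922195 / 513
= 9594.92 m

9594.92


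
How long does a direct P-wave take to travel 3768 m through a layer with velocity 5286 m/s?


t = x / V
= 3768 / 5286
= 0.7128 s

0.7128


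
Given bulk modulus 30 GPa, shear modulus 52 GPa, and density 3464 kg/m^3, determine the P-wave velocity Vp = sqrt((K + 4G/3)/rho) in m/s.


First compute the effective modulus:
K + 4G/3 = 30e9 + 4*52e9/3 = 99333333333.33 Pa
Then divide by density:
99333333333.33 / 3464 = 28675904.542 Pa/(kg/m^3)
Take the square root:
Vp = sqrt(28675904.542) = 5354.99 m/s

5354.99


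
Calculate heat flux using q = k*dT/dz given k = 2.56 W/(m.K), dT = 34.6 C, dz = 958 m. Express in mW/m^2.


q = k * dT / dz * 1000
= 2.56 * 34.6 / 958 * 1000
= 0.092459 * 1000
= 92.4593 mW/m^2

92.4593


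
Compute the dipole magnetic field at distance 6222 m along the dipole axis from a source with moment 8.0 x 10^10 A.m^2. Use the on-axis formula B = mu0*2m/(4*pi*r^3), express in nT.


m = 8.0 x 10^10 = 80000000000 A.m^2
2m = 160000000000 A.m^2
r^3 = 6222^3 = 240874053048
B = (4pi*10^-7) * 160000000000 / (4*pi * 240874053048) * 1e9
= 201061.92983 / 3026912621983.98 * 1e9
= 66.4248 nT

66.4248


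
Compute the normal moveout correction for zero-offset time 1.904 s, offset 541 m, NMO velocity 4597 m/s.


x/Vnmo = 541/4597 = 0.117685
(x/Vnmo)^2 = 0.01385
t0^2 = 3.625216
sqrt(3.625216 + 0.01385) = 1.907634
dt = 1.907634 - 1.904 = 0.003634

0.003634


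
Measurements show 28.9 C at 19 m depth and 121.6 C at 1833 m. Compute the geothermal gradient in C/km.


dT = 121.6 - 28.9 = 92.7 C
dz = 1833 - 19 = 1814 m
gradient = dT/dz * 1000 = 92.7/1814 * 1000 = 51.1025 C/km

51.1025


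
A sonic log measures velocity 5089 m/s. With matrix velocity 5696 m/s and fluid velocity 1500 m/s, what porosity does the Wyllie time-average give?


1/V - 1/Vm = 1/5089 - 1/5696 = 2.094e-05
1/Vf - 1/Vm = 1/1500 - 1/5696 = 0.0004911
phi = 2.094e-05 / 0.0004911 = 0.0426

0.0426


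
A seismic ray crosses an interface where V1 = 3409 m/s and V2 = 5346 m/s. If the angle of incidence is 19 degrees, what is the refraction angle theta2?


sin(theta1) = sin(19 deg) = 0.325568
sin(theta2) = V2/V1 * sin(theta1) = 5346/3409 * 0.325568 = 0.510557
theta2 = arcsin(0.510557) = 30.7009 degrees

30.7009


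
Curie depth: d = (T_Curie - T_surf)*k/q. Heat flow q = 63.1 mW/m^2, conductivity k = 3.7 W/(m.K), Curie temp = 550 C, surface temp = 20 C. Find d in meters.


T_Curie - T_surf = 550 - 20 = 530 C
Convert q to W/m^2: 63.1 mW/m^2 = 0.0631 W/m^2
d = 530 * 3.7 / 0.0631 = 31077.65 m

31077.65


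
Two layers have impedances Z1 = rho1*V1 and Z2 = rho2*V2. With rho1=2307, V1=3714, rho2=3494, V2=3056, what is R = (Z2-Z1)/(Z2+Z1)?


Z1 = 2307 * 3714 = 8568198
Z2 = 3494 * 3056 = 10677664
R = (10677664 - 8568198) / (10677664 + 8568198) = 2109466 / 19245862 = 0.1096

0.1096


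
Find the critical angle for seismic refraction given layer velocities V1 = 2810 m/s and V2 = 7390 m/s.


V1/V2 = 2810/7390 = 0.380244
theta_c = arcsin(0.380244) = 22.3488 degrees

22.3488


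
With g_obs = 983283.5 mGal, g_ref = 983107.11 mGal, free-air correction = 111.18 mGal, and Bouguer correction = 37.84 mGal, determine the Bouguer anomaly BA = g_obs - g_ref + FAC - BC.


BA = g_obs - g_ref + FAC - BC
= 983283.5 - 983107.11 + 111.18 - 37.84
= 249.73 mGal

249.73


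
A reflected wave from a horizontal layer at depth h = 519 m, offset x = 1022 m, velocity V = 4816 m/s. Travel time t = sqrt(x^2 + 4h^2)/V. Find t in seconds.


x^2 + 4h^2 = 1022^2 + 4*519^2 = 1044484 + 1077444 = 2121928
sqrt(2121928) = 1456.6839
t = 1456.6839 / 4816 = 0.3025 s

0.3025


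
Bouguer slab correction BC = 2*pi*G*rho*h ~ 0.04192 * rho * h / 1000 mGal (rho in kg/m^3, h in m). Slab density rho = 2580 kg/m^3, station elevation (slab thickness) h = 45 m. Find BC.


BC = 0.04192 * rho * h / 1000
= 0.04192 * 2580 * 45 / 1000
= 4.8669 mGal

4.8669


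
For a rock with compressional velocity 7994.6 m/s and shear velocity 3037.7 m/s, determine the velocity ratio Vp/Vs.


Vp/Vs = 7994.6 / 3037.7
= 2.6318

2.6318


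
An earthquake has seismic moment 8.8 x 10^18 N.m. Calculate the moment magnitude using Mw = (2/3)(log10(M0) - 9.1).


log10(M0) = log10(8.8 x 10^18) = 18.9445
Mw = 2/3 * (18.9445 - 9.1)
= 2/3 * 9.8445
= 6.56

6.56


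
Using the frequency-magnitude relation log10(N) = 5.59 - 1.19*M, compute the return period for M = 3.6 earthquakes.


log10(N) = 5.59 - 1.19*3.6 = 1.306
N = 10^1.306 = 20.230192
T = 1/N = 1/20.230192 = 0.0494 years

0.0494


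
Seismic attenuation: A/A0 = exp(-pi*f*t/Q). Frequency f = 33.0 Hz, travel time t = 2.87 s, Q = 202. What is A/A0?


pi*f*t/Q = pi*33.0*2.87/202 = 1.472971
A/A0 = exp(-1.472971) = 0.229243

0.229243


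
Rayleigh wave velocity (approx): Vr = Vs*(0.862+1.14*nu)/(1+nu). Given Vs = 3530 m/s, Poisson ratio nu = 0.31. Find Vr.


Numerator factor = 0.862 + 1.14*0.31 = 1.2154
Denominator = 1 + 0.31 = 1.31
Vr = 3530 * 1.2154 / 1.31 = 3275.09 m/s

3275.09


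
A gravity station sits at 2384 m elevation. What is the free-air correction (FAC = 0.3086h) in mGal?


FAC = 0.3086 * h
= 0.3086 * 2384
= 735.7024 mGal

735.7024


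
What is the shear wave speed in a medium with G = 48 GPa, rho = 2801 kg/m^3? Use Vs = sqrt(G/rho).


Convert G to Pa: G = 48e9 Pa
Compute G/rho = 48e9 / 2801 = 17136736.8797
Vs = sqrt(17136736.8797) = 4139.65 m/s

4139.65


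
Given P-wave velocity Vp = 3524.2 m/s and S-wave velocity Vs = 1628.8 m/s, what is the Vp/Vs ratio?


Vp/Vs = 3524.2 / 1628.8
= 2.1637

2.1637


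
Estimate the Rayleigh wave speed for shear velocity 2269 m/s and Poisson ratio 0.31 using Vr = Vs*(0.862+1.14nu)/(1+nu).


Numerator factor = 0.862 + 1.14*0.31 = 1.2154
Denominator = 1 + 0.31 = 1.31
Vr = 2269 * 1.2154 / 1.31 = 2105.15 m/s

2105.15


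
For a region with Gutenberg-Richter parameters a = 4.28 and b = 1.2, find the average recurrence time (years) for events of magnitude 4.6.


log10(N) = 4.28 - 1.2*4.6 = -1.24
N = 10^-1.24 = 0.057544
T = 1/N = 1/0.057544 = 17.378 years

17.378


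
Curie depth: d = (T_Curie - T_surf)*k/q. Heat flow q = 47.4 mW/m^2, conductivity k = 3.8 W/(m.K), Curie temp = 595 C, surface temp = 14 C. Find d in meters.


T_Curie - T_surf = 595 - 14 = 581 C
Convert q to W/m^2: 47.4 mW/m^2 = 0.0474 W/m^2
d = 581 * 3.8 / 0.0474 = 46578.06 m

46578.06


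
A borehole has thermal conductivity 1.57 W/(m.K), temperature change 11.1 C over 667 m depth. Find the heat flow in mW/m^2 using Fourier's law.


q = k * dT / dz * 1000
= 1.57 * 11.1 / 667 * 1000
= 0.026127 * 1000
= 26.1274 mW/m^2

26.1274


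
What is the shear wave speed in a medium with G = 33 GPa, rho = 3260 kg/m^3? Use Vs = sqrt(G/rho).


Convert G to Pa: G = 33e9 Pa
Compute G/rho = 33e9 / 3260 = 10122699.3865
Vs = sqrt(10122699.3865) = 3181.62 m/s

3181.62


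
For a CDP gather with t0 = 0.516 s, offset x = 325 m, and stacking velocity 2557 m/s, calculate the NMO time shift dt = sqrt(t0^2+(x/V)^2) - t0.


x/Vnmo = 325/2557 = 0.127102
(x/Vnmo)^2 = 0.016155
t0^2 = 0.266256
sqrt(0.266256 + 0.016155) = 0.531424
dt = 0.531424 - 0.516 = 0.015424

0.015424


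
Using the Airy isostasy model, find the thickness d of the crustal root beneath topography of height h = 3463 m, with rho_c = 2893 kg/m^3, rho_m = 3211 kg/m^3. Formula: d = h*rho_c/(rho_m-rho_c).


rho_m - rho_c = 3211 - 2893 = 318
d = 3463 * 2893 / 318
= 10018459 / 318
= 31504.59 m

31504.59


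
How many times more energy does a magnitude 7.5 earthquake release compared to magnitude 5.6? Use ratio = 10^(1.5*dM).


M2 - M1 = 7.5 - 5.6 = 1.9
1.5 * 1.9 = 2.85
ratio = 10^2.85 = 707.95

707.95


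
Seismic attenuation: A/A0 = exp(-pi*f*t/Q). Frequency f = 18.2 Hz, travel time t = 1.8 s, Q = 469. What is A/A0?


pi*f*t/Q = pi*18.2*1.8/469 = 0.219443
A/A0 = exp(-0.219443) = 0.802966

0.802966


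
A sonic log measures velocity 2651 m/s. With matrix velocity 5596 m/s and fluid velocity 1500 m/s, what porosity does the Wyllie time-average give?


1/V - 1/Vm = 1/2651 - 1/5596 = 0.00019852
1/Vf - 1/Vm = 1/1500 - 1/5596 = 0.00048797
phi = 0.00019852 / 0.00048797 = 0.4068

0.4068


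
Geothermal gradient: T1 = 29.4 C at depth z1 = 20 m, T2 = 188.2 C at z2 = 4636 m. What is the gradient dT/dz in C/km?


dT = 188.2 - 29.4 = 158.8 C
dz = 4636 - 20 = 4616 m
gradient = dT/dz * 1000 = 158.8/4616 * 1000 = 34.4021 C/km

34.4021


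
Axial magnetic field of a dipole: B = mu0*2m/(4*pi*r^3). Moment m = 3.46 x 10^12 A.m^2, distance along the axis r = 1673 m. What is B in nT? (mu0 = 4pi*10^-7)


m = 3.46 x 10^12 = 3460000000000 A.m^2
2m = 6920000000000 A.m^2
r^3 = 1673^3 = 4682608217
B = (4pi*10^-7) * 6920000000000 / (4*pi * 4682608217) * 1e9
= 8695928.465137 / 58843390296.67 * 1e9
= 147780.8879 nT

147780.8879


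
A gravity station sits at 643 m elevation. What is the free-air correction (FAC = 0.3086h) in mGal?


FAC = 0.3086 * h
= 0.3086 * 643
= 198.4298 mGal

198.4298


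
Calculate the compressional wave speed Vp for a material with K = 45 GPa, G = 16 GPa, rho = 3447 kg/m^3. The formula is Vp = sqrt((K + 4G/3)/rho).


First compute the effective modulus:
K + 4G/3 = 45e9 + 4*16e9/3 = 66333333333.33 Pa
Then divide by density:
66333333333.33 / 3447 = 19243786.8678 Pa/(kg/m^3)
Take the square root:
Vp = sqrt(19243786.8678) = 4386.77 m/s

4386.77


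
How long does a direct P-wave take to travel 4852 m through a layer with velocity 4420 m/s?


t = x / V
= 4852 / 4420
= 1.0977 s

1.0977


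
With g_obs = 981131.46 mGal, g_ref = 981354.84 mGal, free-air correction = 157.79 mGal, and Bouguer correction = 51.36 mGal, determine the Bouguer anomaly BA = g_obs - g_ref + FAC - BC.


BA = g_obs - g_ref + FAC - BC
= 981131.46 - 981354.84 + 157.79 - 51.36
= -116.95 mGal

-116.95


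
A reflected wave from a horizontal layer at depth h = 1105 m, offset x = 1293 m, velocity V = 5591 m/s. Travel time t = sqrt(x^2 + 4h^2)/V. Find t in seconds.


x^2 + 4h^2 = 1293^2 + 4*1105^2 = 1671849 + 4884100 = 6555949
sqrt(6555949) = 2560.4587
t = 2560.4587 / 5591 = 0.458 s

0.458


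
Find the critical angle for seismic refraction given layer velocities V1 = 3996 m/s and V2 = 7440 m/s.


V1/V2 = 3996/7440 = 0.537097
theta_c = arcsin(0.537097) = 32.4862 degrees

32.4862


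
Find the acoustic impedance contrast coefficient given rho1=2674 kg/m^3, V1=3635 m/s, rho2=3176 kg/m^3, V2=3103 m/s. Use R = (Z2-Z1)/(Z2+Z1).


Z1 = 2674 * 3635 = 9719990
Z2 = 3176 * 3103 = 9855128
R = (9855128 - 9719990) / (9855128 + 9719990) = 135138 / 19575118 = 0.0069

0.0069


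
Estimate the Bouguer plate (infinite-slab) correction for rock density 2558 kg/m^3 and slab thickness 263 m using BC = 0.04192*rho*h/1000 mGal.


BC = 0.04192 * rho * h / 1000
= 0.04192 * 2558 * 263 / 1000
= 28.2018 mGal

28.2018


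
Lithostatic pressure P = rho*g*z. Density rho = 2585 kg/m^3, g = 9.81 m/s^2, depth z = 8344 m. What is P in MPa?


P = rho * g * z / 1e6
= 2585 * 9.81 * 8344 / 1e6
= 211594244.4 / 1e6
= 211.5942 MPa

211.5942


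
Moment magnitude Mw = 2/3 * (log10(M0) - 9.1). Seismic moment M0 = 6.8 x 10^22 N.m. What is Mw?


log10(M0) = log10(6.8 x 10^22) = 22.8325
Mw = 2/3 * (22.8325 - 9.1)
= 2/3 * 13.7325
= 9.16

9.16


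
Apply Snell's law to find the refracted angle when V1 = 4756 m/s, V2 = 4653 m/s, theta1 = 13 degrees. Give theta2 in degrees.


sin(theta1) = sin(13 deg) = 0.224951
sin(theta2) = V2/V1 * sin(theta1) = 4653/4756 * 0.224951 = 0.220079
theta2 = arcsin(0.220079) = 12.7137 degrees

12.7137


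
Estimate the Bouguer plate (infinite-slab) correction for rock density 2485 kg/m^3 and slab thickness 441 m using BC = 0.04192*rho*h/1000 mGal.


BC = 0.04192 * rho * h / 1000
= 0.04192 * 2485 * 441 / 1000
= 45.9395 mGal

45.9395


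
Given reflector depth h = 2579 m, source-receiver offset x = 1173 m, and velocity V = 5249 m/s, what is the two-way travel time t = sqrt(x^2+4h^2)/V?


x^2 + 4h^2 = 1173^2 + 4*2579^2 = 1375929 + 26604964 = 27980893
sqrt(27980893) = 5289.6969
t = 5289.6969 / 5249 = 1.0078 s

1.0078


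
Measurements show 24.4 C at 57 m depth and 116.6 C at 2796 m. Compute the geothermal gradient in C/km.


dT = 116.6 - 24.4 = 92.2 C
dz = 2796 - 57 = 2739 m
gradient = dT/dz * 1000 = 92.2/2739 * 1000 = 33.6619 C/km

33.6619


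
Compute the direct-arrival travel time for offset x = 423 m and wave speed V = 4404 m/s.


t = x / V
= 423 / 4404
= 0.096 s

0.096


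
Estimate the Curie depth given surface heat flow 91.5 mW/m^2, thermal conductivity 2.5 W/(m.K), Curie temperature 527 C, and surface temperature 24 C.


T_Curie - T_surf = 527 - 24 = 503 C
Convert q to W/m^2: 91.5 mW/m^2 = 0.0915 W/m^2
d = 503 * 2.5 / 0.0915 = 13743.17 m

13743.17


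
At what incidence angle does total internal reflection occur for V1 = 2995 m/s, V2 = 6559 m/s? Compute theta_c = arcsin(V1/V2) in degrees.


V1/V2 = 2995/6559 = 0.456624
theta_c = arcsin(0.456624) = 27.1695 degrees

27.1695


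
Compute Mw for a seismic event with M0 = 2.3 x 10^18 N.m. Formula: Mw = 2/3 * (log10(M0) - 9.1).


log10(M0) = log10(2.3 x 10^18) = 18.3617
Mw = 2/3 * (18.3617 - 9.1)
= 2/3 * 9.2617
= 6.17

6.17


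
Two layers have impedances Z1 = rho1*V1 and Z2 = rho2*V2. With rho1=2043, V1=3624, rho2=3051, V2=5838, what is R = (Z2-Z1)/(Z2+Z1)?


Z1 = 2043 * 3624 = 7403832
Z2 = 3051 * 5838 = 17811738
R = (17811738 - 7403832) / (17811738 + 7403832) = 10407906 / 25215570 = 0.4128

0.4128


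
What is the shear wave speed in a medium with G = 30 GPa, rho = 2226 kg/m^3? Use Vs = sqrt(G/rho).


Convert G to Pa: G = 30e9 Pa
Compute G/rho = 30e9 / 2226 = 13477088.9488
Vs = sqrt(13477088.9488) = 3671.12 m/s

3671.12


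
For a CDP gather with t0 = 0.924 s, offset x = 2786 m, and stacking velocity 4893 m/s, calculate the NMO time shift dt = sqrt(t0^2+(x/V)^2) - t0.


x/Vnmo = 2786/4893 = 0.569385
(x/Vnmo)^2 = 0.324199
t0^2 = 0.853776
sqrt(0.853776 + 0.324199) = 1.085346
dt = 1.085346 - 0.924 = 0.161346

0.161346


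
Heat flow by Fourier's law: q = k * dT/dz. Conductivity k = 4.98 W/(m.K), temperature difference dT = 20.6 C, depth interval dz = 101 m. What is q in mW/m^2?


q = k * dT / dz * 1000
= 4.98 * 20.6 / 101 * 1000
= 1.015723 * 1000
= 1015.7228 mW/m^2

1015.7228


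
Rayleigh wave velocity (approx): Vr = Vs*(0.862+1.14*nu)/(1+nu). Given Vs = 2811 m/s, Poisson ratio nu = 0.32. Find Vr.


Numerator factor = 0.862 + 1.14*0.32 = 1.2268
Denominator = 1 + 0.32 = 1.32
Vr = 2811 * 1.2268 / 1.32 = 2612.53 m/s

2612.53


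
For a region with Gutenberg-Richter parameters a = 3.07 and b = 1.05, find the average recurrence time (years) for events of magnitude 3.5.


log10(N) = 3.07 - 1.05*3.5 = -0.605
N = 10^-0.605 = 0.248313
T = 1/N = 1/0.248313 = 4.0272 years

4.0272


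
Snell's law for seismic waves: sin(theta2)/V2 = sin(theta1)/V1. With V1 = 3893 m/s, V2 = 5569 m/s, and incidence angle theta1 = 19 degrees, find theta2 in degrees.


sin(theta1) = sin(19 deg) = 0.325568
sin(theta2) = V2/V1 * sin(theta1) = 5569/3893 * 0.325568 = 0.465731
theta2 = arcsin(0.465731) = 27.7575 degrees

27.7575


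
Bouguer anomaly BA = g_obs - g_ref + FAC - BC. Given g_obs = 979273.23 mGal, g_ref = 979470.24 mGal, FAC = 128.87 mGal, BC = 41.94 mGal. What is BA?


BA = g_obs - g_ref + FAC - BC
= 979273.23 - 979470.24 + 128.87 - 41.94
= -110.08 mGal

-110.08


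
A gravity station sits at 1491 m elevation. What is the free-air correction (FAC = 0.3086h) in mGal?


FAC = 0.3086 * h
= 0.3086 * 1491
= 460.1226 mGal

460.1226


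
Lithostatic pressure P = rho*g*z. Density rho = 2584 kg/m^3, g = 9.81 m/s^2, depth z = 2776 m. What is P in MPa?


P = rho * g * z / 1e6
= 2584 * 9.81 * 2776 / 1e6
= 70368935.04 / 1e6
= 70.3689 MPa

70.3689


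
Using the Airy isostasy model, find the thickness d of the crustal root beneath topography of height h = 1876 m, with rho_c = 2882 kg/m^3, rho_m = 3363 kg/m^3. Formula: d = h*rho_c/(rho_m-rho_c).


rho_m - rho_c = 3363 - 2882 = 481
d = 1876 * 2882 / 481
= 5406632 / 481
= 11240.4 m

11240.4


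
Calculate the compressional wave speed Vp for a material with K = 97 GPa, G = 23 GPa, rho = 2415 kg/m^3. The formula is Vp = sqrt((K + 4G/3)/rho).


First compute the effective modulus:
K + 4G/3 = 97e9 + 4*23e9/3 = 127666666666.67 Pa
Then divide by density:
127666666666.67 / 2415 = 52864044.1684 Pa/(kg/m^3)
Take the square root:
Vp = sqrt(52864044.1684) = 7270.77 m/s

7270.77


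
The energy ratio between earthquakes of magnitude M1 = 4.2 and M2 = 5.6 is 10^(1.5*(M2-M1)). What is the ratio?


M2 - M1 = 5.6 - 4.2 = 1.4
1.5 * 1.4 = 2.1
ratio = 10^2.1 = 125.89

125.89


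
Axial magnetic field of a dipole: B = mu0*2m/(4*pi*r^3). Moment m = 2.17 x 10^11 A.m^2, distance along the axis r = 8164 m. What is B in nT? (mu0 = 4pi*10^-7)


m = 2.17 x 10^11 = 217000000000 A.m^2
2m = 434000000000 A.m^2
r^3 = 8164^3 = 544137914944
B = (4pi*10^-7) * 434000000000 / (4*pi * 544137914944) * 1e9
= 545380.484663 / 6837838704510.95 * 1e9
= 79.7592 nT

79.7592


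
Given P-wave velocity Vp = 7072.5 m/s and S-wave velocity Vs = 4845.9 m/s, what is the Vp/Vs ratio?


Vp/Vs = 7072.5 / 4845.9
= 1.4595

1.4595


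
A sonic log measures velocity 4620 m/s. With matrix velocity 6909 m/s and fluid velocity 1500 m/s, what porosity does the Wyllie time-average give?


1/V - 1/Vm = 1/4620 - 1/6909 = 7.171e-05
1/Vf - 1/Vm = 1/1500 - 1/6909 = 0.00052193
phi = 7.171e-05 / 0.00052193 = 0.1374

0.1374


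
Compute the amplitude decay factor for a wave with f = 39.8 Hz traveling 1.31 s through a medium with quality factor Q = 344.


pi*f*t/Q = pi*39.8*1.31/344 = 0.476152
A/A0 = exp(-0.476152) = 0.621169

0.621169


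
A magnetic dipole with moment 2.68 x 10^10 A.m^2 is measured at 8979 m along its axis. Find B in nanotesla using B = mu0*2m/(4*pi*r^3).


m = 2.68 x 10^10 = 26800000000 A.m^2
2m = 53600000000 A.m^2
r^3 = 8979^3 = 723908897739
B = (4pi*10^-7) * 53600000000 / (4*pi * 723908897739) * 1e9
= 67355.746493 / 9096907500020.51 * 1e9
= 7.4042 nT

7.4042


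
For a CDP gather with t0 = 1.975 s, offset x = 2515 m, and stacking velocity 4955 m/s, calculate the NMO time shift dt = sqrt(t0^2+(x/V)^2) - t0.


x/Vnmo = 2515/4955 = 0.507568
(x/Vnmo)^2 = 0.257625
t0^2 = 3.900625
sqrt(3.900625 + 0.257625) = 2.039179
dt = 2.039179 - 1.975 = 0.064179

0.064179


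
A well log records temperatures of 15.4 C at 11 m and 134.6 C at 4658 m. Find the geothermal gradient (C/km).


dT = 134.6 - 15.4 = 119.2 C
dz = 4658 - 11 = 4647 m
gradient = dT/dz * 1000 = 119.2/4647 * 1000 = 25.651 C/km

25.651


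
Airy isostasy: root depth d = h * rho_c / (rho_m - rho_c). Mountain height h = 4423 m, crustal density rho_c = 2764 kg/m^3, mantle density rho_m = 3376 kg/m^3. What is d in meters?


rho_m - rho_c = 3376 - 2764 = 612
d = 4423 * 2764 / 612
= 12225172 / 612
= 19975.77 m

19975.77


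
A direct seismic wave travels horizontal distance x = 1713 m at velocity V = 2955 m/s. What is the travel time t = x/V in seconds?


t = x / V
= 1713 / 2955
= 0.5797 s

0.5797


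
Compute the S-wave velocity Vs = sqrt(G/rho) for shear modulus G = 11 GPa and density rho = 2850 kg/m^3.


Convert G to Pa: G = 11e9 Pa
Compute G/rho = 11e9 / 2850 = 3859649.1228
Vs = sqrt(3859649.1228) = 1964.6 m/s

1964.6


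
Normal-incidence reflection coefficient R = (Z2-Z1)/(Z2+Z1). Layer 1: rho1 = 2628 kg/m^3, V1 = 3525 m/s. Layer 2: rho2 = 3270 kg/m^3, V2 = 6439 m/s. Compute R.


Z1 = 2628 * 3525 = 9263700
Z2 = 3270 * 6439 = 21055530
R = (21055530 - 9263700) / (21055530 + 9263700) = 11791830 / 30319230 = 0.3889

0.3889


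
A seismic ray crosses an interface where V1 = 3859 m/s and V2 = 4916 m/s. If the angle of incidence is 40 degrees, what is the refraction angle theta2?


sin(theta1) = sin(40 deg) = 0.642788
sin(theta2) = V2/V1 * sin(theta1) = 4916/3859 * 0.642788 = 0.81885
theta2 = arcsin(0.81885) = 54.9699 degrees

54.9699


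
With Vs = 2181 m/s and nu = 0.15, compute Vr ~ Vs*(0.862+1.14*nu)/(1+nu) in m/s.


Numerator factor = 0.862 + 1.14*0.15 = 1.033
Denominator = 1 + 0.15 = 1.15
Vr = 2181 * 1.033 / 1.15 = 1959.11 m/s

1959.11


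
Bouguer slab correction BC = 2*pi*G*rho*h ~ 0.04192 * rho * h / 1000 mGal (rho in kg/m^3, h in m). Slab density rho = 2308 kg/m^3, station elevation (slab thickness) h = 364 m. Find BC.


BC = 0.04192 * rho * h / 1000
= 0.04192 * 2308 * 364 / 1000
= 35.2175 mGal

35.2175


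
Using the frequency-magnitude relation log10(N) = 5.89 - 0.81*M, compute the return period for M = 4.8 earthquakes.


log10(N) = 5.89 - 0.81*4.8 = 2.002
N = 10^2.002 = 100.461579
T = 1/N = 1/100.461579 = 0.01 years

0.01


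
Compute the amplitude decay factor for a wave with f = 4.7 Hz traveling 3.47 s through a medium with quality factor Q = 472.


pi*f*t/Q = pi*4.7*3.47/472 = 0.108551
A/A0 = exp(-0.108551) = 0.897133

0.897133


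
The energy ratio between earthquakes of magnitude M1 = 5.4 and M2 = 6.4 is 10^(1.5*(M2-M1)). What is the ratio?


M2 - M1 = 6.4 - 5.4 = 1.0
1.5 * 1.0 = 1.5
ratio = 10^1.5 = 31.62

31.62
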